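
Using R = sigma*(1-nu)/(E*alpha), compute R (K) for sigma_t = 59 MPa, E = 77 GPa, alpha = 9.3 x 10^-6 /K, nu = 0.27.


Thermal shock resistance: R = sigma * (1 - nu) / (E * alpha)
  Numerator = 59 * (1 - 0.27) = 43.07
  Denominator = 77 * 1000 * (9.3 x 10^-6) = 0.7161
  R = 43.07 / 0.7161 = 60.1 K

60.1 K


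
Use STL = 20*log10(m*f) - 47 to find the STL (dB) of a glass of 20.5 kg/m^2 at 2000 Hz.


Mass law: STL = 20 * log10(m * f) - 47
  m * f = 20.5 * 2000 = 41000
  log10(41000) = 4.61278
  STL = 20 * 4.61278 - 47 = 92.2556 - 47 = 45.3 dB

45.3 dB


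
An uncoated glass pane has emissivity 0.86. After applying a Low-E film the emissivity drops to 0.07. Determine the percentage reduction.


Percentage reduction = (1 - coated/uncoated) * 100
  Ratio = 0.07 / 0.86 = 0.0814
  Reduction = (1 - 0.0814) * 100 = 91.9%

91.9%


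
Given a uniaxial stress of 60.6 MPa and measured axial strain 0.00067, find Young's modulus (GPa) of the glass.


Young's modulus: E = stress / strain
  E = 60.6 MPa / 0.00067 = 90447.76 MPa
Convert to GPa: 90447.76 / 1000 = 90.45 GPa

90.45 GPa


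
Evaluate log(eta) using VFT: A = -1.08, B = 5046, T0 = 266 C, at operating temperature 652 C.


VFT equation: log(eta) = A + B / (T - T0)
  T - T0 = 652 - 266 = 386
  B / (T - T0) = 5046 / 386 = 13.073
  log(eta) = -1.08 + 13.073 = 11.993

11.993


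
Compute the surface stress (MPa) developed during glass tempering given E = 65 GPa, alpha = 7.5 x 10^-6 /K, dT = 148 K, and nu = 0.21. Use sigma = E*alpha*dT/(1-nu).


Tempering stress: sigma = E * alpha * dT / (1 - nu)
  E (MPa) = 65 * 1000 = 65000
  Numerator = 65000 * (7.5 x 10^-6) * 148 = 72.15
  Denominator = 1 - 0.21 = 0.79
  sigma = 72.15 / 0.79 = 91.3 MPa

91.3 MPa


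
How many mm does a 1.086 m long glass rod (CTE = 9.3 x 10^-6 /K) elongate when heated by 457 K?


Thermal expansion formula: dL = alpha * L0 * dT
  dL = (9.3 x 10^-6) * 1.086 * 457 = 0.00461561 m
Convert to mm: 0.00461561 * 1000 = 4.6156 mm

4.6156 mm


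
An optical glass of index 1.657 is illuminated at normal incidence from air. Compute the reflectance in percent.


Fresnel reflectance at normal incidence:
  R = ((n - 1)/(n + 1))^2
  (n - 1)/(n + 1) = (1.657 - 1)/(1.657 + 1) = 0.247271
  R = 0.247271^2 = 0.0611429
  R(%) = 0.0611429 * 100 = 6.114%

6.114%


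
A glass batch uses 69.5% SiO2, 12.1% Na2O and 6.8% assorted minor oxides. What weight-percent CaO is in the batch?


Pieces sum to 100%:
  CaO = 100 - (SiO2 + Na2O + others)
  CaO = 100 - (69.5 + 12.1 + 6.8) = 11.6%

11.6%


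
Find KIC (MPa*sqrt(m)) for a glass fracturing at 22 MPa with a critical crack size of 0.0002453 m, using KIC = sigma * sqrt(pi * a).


Fracture toughness: KIC = sigma * sqrt(pi * a)
  pi * a = pi * 0.0002453 = 0.000770633
  sqrt(pi * a) = 0.02776
  KIC = 22 * 0.02776 = 0.611 MPa*sqrt(m)

0.611 MPa*sqrt(m)


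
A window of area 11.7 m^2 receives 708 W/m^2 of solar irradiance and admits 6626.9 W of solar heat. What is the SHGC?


Rearrange Q = Area * SHGC * Irradiance:
  SHGC = Q / (Area * Irradiance)
  SHGC = 6626.9 / (11.7 * 708) = 0.8

0.8


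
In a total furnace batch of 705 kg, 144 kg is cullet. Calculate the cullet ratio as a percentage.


Cullet ratio = (cullet mass / total batch mass) * 100
  Ratio = 144 / 705 * 100 = 20.43%

20.43%


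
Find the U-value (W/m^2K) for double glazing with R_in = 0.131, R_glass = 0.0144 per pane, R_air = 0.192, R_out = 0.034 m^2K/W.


Total thermal resistance (series):
  R_total = R_in + R_glass + R_air + R_glass + R_out
  R_total = 0.131 + 0.0144 + 0.192 + 0.0144 + 0.034 = 0.3858 m^2K/W
U-value = 1 / R_total = 1 / 0.3858 = 2.592 W/m^2K

2.592 W/m^2K


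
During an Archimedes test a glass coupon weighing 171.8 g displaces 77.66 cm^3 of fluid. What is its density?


Use the definition of density:
  rho = mass / volume
  rho = 171.8 / 77.66 = 2.212 g/cm^3

2.212 g/cm^3


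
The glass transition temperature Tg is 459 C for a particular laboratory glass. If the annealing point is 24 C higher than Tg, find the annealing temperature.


The annealing temperature is Tg plus the offset:
  T_anneal = 459 + 24 = 483 C

483 C


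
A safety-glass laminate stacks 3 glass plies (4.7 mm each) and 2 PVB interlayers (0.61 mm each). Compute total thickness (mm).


Total thickness = glass contribution + PVB contribution
  Glass: 3 * 4.7 = 14.1 mm
  PVB: 2 * 0.61 = 1.22 mm
  Total = 14.1 + 1.22 = 15.32 mm

15.32 mm


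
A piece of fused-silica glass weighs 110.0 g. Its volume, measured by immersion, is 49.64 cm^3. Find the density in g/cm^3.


Use the definition of density:
  rho = mass / volume
  rho = 110.0 / 49.64 = 2.216 g/cm^3

2.216 g/cm^3


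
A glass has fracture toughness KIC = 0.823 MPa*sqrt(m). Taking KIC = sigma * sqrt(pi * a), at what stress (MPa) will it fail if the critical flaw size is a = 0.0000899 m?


Rearrange KIC = sigma * sqrt(pi * a):
  sigma = KIC / sqrt(pi * a)
  sqrt(pi * 0.0000899) = 0.016806
  sigma = 0.823 / 0.016806 = 48.97 MPa

48.97 MPa


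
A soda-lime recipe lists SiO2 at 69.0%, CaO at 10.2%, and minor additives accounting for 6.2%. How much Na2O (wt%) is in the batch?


Pieces sum to 100%:
  Na2O = 100 - (SiO2 + CaO + others)
  Na2O = 100 - (69.0 + 10.2 + 6.2) = 14.6%

14.6%


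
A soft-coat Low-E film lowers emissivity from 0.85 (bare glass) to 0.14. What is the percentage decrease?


Percentage reduction = (1 - coated/uncoated) * 100
  Ratio = 0.14 / 0.85 = 0.1647
  Reduction = (1 - 0.1647) * 100 = 83.5%

83.5%


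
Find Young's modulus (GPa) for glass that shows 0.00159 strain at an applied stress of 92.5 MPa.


Young's modulus: E = stress / strain
  E = 92.5 MPa / 0.00159 = 58176.1 MPa
Convert to GPa: 58176.1 / 1000 = 58.18 GPa

58.18 GPa


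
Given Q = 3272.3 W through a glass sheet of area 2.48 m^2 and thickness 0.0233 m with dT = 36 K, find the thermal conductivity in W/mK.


Fourier's law rearranged: k = Q * t / (A * dT)
  Numerator = 3272.3 * 0.0233 = 76.24459
  Denominator = 2.48 * 36 = 89.28
  k = 76.24459 / 89.28 = 0.854 W/mK

0.854 W/mK


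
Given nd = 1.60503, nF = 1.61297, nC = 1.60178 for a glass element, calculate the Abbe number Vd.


Abbe number formula: Vd = (nd - 1) / (nF - nC)
  nd - 1 = 1.60503 - 1 = 0.60503
  nF - nC = 1.61297 - 1.60178 = 0.01119
  Vd = 0.60503 / 0.01119 = 54.07

54.07


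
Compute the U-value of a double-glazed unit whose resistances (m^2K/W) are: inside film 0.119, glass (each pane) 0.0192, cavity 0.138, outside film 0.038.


Total thermal resistance (series):
  R_total = R_in + R_glass + R_air + R_glass + R_out
  R_total = 0.119 + 0.0192 + 0.138 + 0.0192 + 0.038 = 0.3334 m^2K/W
U-value = 1 / R_total = 1 / 0.3334 = 2.999 W/m^2K

2.999 W/m^2K


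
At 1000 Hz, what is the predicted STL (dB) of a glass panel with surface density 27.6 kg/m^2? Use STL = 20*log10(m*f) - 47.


Mass law: STL = 20 * log10(m * f) - 47
  m * f = 27.6 * 1000 = 27600
  log10(27600) = 4.44091
  STL = 20 * 4.44091 - 47 = 88.8182 - 47 = 41.8 dB

41.8 dB


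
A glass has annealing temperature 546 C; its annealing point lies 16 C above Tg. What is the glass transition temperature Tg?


Rearrange T_anneal = Tg + offset for Tg:
  Tg = T_anneal - offset = 546 - 16 = 530 C

530 C


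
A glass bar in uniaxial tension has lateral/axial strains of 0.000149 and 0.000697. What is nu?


Poisson's ratio: nu = lateral strain / axial strain
  nu = 0.000149 / 0.000697 = 0.2138

0.2138


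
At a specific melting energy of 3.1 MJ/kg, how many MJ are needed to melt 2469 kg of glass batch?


Total energy = mass * specific energy
  E = 2469 * 3.1 = 7653.9 MJ

7653.9 MJ


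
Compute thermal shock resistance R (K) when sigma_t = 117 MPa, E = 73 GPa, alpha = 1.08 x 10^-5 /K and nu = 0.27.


Thermal shock resistance: R = sigma * (1 - nu) / (E * alpha)
  Numerator = 117 * (1 - 0.27) = 85.41
  Denominator = 73 * 1000 * (1.08 x 10^-5) = 0.7884
  R = 85.41 / 0.7884 = 108.3 K

108.3 K


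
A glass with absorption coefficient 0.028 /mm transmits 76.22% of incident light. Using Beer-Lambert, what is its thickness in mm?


Rearrange T = exp(-alpha * thickness):
  thickness = -ln(T) / alpha
  T = 76.22/100 = 0.7622
  ln(T) = -0.27155
  -ln(T) = 0.27155
  thickness = 0.27155 / 0.028 = 9.7 mm

9.7 mm


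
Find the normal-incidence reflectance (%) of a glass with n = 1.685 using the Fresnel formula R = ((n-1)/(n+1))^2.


Fresnel reflectance at normal incidence:
  R = ((n - 1)/(n + 1))^2
  (n - 1)/(n + 1) = (1.685 - 1)/(1.685 + 1) = 0.255121
  R = 0.255121^2 = 0.0650867
  R(%) = 0.0650867 * 100 = 6.509%

6.509%


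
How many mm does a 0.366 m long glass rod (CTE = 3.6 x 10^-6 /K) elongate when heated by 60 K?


Thermal expansion formula: dL = alpha * L0 * dT
  dL = (3.6 x 10^-6) * 0.366 * 60 = 0.00007906 m
Convert to mm: 0.00007906 * 1000 = 0.0791 mm

0.0791 mm


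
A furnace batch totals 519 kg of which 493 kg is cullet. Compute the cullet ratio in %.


Cullet ratio = (cullet mass / total batch mass) * 100
  Ratio = 493 / 519 * 100 = 94.99%

94.99%


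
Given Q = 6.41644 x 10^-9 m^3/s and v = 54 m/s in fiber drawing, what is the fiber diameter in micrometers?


Cross-sectional area from continuity:
  A = Q / v = 6.41644 x 10^-9 / 54 = 1.18823 x 10^-10 m^2
Diameter from circular cross-section:
  d = sqrt(4A / pi) * 10^6 (m -> um)
  d = sqrt(4 * 1.18823 x 10^-10 / pi) * 10^6 = 12.3 um

12.3 um


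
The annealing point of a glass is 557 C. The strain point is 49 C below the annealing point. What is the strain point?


Strain point = annealing point - difference:
  T_strain = 557 - 49 = 508 C

508 C


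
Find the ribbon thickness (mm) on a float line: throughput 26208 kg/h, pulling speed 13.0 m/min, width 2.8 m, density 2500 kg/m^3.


Ribbon cross-section from mass balance:
  Volume rate = throughput / density = 26208 / 2500 = 10.4832 m^3/h
  thickness = volume rate / (speed * 60 * width), i.e.
  thickness = throughput / (60 * speed * width * density) * 1000
  thickness = 26208 / (60 * 13.0 * 2.8 * 2500) * 1000 = 4.8 mm

4.8 mm


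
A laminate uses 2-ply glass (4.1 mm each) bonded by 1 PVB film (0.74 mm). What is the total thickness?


Total thickness = glass contribution + PVB contribution
  Glass: 2 * 4.1 = 8.2 mm
  PVB: 1 * 0.74 = 0.74 mm
  Total = 8.2 + 0.74 = 8.94 mm

8.94 mm


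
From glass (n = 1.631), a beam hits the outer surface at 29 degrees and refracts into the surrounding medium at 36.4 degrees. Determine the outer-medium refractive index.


Apply Snell's law: n1 * sin(theta1) = n2 * sin(theta2)
  n2 = n1 * sin(theta1) / sin(theta2)
  sin(29) = 0.48481
  sin(36.4) = 0.593419
  n2 = 1.631 * 0.48481 / 0.593419 = 1.3325

1.3325


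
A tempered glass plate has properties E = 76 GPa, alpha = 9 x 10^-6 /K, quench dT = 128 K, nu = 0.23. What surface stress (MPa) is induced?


Tempering stress: sigma = E * alpha * dT / (1 - nu)
  E (MPa) = 76 * 1000 = 76000
  Numerator = 76000 * (9 x 10^-6) * 128 = 87.552
  Denominator = 1 - 0.23 = 0.77
  sigma = 87.552 / 0.77 = 113.7 MPa

113.7 MPa


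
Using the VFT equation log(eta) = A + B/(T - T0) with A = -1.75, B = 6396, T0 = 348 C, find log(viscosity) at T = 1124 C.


VFT equation: log(eta) = A + B / (T - T0)
  T - T0 = 1124 - 348 = 776
  B / (T - T0) = 6396 / 776 = 8.242
  log(eta) = -1.75 + 8.242 = 6.492

6.492


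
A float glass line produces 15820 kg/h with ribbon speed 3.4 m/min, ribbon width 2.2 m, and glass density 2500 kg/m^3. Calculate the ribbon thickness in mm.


Ribbon cross-section from mass balance:
  Volume rate = throughput / density = 15820 / 2500 = 6.328 m^3/h
  thickness = volume rate / (speed * 60 * width), i.e.
  thickness = throughput / (60 * speed * width * density) * 1000
  thickness = 15820 / (60 * 3.4 * 2.2 * 2500) * 1000 = 14.1 mm

14.1 mm


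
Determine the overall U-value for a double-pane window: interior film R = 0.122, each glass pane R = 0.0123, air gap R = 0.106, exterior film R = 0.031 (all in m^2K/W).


Total thermal resistance (series):
  R_total = R_in + R_glass + R_air + R_glass + R_out
  R_total = 0.122 + 0.0123 + 0.106 + 0.0123 + 0.031 = 0.2836 m^2K/W
U-value = 1 / R_total = 1 / 0.2836 = 3.526 W/m^2K

3.526 W/m^2K


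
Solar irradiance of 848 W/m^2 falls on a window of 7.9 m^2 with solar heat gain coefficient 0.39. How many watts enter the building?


Solar heat gain: Q = Area * SHGC * Irradiance
  Q = 7.9 * 0.39 * 848 = 2612.7 W

2612.7 W


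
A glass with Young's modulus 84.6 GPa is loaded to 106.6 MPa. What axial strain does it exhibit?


Rearrange E = sigma / epsilon:
  epsilon = sigma / E
  E (MPa) = 84.6 * 1000 = 84600
  epsilon = 106.6 / 84600 = 0.00126

0.00126


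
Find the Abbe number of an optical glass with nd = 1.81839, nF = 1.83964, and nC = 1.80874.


Abbe number formula: Vd = (nd - 1) / (nF - nC)
  nd - 1 = 1.81839 - 1 = 0.81839
  nF - nC = 1.83964 - 1.80874 = 0.0309
  Vd = 0.81839 / 0.0309 = 26.49

26.49


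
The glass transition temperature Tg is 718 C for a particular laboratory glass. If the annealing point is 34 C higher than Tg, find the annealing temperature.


The annealing temperature is Tg plus the offset:
  T_anneal = 718 + 34 = 752 C

752 C


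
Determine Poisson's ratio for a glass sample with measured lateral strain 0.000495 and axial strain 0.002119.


Poisson's ratio: nu = lateral strain / axial strain
  nu = 0.000495 / 0.002119 = 0.2336

0.2336


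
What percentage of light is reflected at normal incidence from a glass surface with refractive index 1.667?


Fresnel reflectance at normal incidence:
  R = ((n - 1)/(n + 1))^2
  (n - 1)/(n + 1) = (1.667 - 1)/(1.667 + 1) = 0.250094
  R = 0.250094^2 = 0.062547
  R(%) = 0.062547 * 100 = 6.255%

6.255%


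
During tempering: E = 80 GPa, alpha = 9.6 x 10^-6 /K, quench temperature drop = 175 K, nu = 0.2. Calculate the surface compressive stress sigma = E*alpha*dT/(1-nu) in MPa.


Tempering stress: sigma = E * alpha * dT / (1 - nu)
  E (MPa) = 80 * 1000 = 80000
  Numerator = 80000 * (9.6 x 10^-6) * 175 = 134.4
  Denominator = 1 - 0.2 = 0.8
  sigma = 134.4 / 0.8 = 168.0 MPa

168.0 MPa


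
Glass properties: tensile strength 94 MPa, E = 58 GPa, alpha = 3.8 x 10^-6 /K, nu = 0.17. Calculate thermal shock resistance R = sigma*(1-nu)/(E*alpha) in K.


Thermal shock resistance: R = sigma * (1 - nu) / (E * alpha)
  Numerator = 94 * (1 - 0.17) = 78.02
  Denominator = 58 * 1000 * (3.8 x 10^-6) = 0.2204
  R = 78.02 / 0.2204 = 354.0 K

354.0 K


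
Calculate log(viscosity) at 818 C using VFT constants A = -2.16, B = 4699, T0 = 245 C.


VFT equation: log(eta) = A + B / (T - T0)
  T - T0 = 818 - 245 = 573
  B / (T - T0) = 4699 / 573 = 8.201
  log(eta) = -2.16 + 8.201 = 6.041

6.041


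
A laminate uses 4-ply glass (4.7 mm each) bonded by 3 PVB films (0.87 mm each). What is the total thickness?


Total thickness = glass contribution + PVB contribution
  Glass: 4 * 4.7 = 18.8 mm
  PVB: 3 * 0.87 = 2.61 mm
  Total = 18.8 + 2.61 = 21.41 mm

21.41 mm


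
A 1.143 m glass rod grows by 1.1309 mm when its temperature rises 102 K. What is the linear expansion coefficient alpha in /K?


Rearrange dL = alpha * L0 * dT for alpha:
  alpha = dL / (L0 * dT)
  alpha = (1.1309 / 1000) / (1.143 * 102) = 0.0000097 /K = 9.7 x 10^-6 /K

9.7 x 10^-6 /K


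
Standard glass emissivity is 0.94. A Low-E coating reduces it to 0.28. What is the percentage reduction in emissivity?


Percentage reduction = (1 - coated/uncoated) * 100
  Ratio = 0.28 / 0.94 = 0.2979
  Reduction = (1 - 0.2979) * 100 = 70.2%

70.2%


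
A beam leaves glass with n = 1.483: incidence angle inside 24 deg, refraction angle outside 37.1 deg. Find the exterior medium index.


Apply Snell's law: n1 * sin(theta1) = n2 * sin(theta2)
  n2 = n1 * sin(theta1) / sin(theta2)
  sin(24) = 0.406737
  sin(37.1) = 0.603208
  n2 = 1.483 * 0.406737 / 0.603208 = 1.0

1.0


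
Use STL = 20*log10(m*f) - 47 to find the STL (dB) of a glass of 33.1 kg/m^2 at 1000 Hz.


Mass law: STL = 20 * log10(m * f) - 47
  m * f = 33.1 * 1000 = 33100
  log10(33100) = 4.51983
  STL = 20 * 4.51983 - 47 = 90.3966 - 47 = 43.4 dB

43.4 dB


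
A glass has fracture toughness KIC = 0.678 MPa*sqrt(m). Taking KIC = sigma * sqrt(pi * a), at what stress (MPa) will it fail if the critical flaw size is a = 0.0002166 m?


Rearrange KIC = sigma * sqrt(pi * a):
  sigma = KIC / sqrt(pi * a)
  sqrt(pi * 0.0002166) = 0.026086
  sigma = 0.678 / 0.026086 = 25.99 MPa

25.99 MPa


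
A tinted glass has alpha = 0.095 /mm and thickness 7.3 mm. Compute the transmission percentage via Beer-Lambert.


Beer-Lambert law: T = exp(-alpha * thickness)
  exponent = -0.095 * 7.3 = -0.6935
  T = exp(-0.6935) = 0.4998
  Percentage = 0.4998 * 100 = 49.98%

49.98%


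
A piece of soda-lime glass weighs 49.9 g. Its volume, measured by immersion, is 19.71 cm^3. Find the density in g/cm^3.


Use the definition of density:
  rho = mass / volume
  rho = 49.9 / 19.71 = 2.532 g/cm^3

2.532 g/cm^3


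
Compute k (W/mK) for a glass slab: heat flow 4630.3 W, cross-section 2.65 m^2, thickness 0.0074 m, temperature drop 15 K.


Fourier's law rearranged: k = Q * t / (A * dT)
  Numerator = 4630.3 * 0.0074 = 34.26422
  Denominator = 2.65 * 15 = 39.75
  k = 34.26422 / 39.75 = 0.862 W/mK

0.862 W/mK


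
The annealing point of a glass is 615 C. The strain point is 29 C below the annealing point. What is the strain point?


Strain point = annealing point - difference:
  T_strain = 615 - 29 = 586 C

586 C


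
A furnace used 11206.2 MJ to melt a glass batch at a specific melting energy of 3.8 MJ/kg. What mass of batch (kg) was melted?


Rearrange E = m * s for m:
  m = E / s
  m = 11206.2 / 3.8 = 2949.0 kg

2949.0 kg


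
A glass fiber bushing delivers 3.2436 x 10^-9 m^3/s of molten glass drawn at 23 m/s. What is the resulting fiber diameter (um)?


Cross-sectional area from continuity:
  A = Q / v = 3.2436 x 10^-9 / 23 = 1.410261 x 10^-10 m^2
Diameter from circular cross-section:
  d = sqrt(4A / pi) * 10^6 (m -> um)
  d = sqrt(4 * 1.410261 x 10^-10 / pi) * 10^6 = 13.4 um

13.4 um


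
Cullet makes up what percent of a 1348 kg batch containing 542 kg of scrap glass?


Cullet ratio = (cullet mass / total batch mass) * 100
  Ratio = 542 / 1348 * 100 = 40.21%

40.21%


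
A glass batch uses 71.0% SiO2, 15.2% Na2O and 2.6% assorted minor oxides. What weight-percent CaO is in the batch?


Pieces sum to 100%:
  CaO = 100 - (SiO2 + Na2O + others)
  CaO = 100 - (71.0 + 15.2 + 2.6) = 11.2%

11.2%


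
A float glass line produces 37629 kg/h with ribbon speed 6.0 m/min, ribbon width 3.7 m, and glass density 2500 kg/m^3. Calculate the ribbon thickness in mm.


Ribbon cross-section from mass balance:
  Volume rate = throughput / density = 37629 / 2500 = 15.0516 m^3/h
  thickness = volume rate / (speed * 60 * width), i.e.
  thickness = throughput / (60 * speed * width * density) * 1000
  thickness = 37629 / (60 * 6.0 * 3.7 * 2500) * 1000 = 11.3 mm

11.3 mm


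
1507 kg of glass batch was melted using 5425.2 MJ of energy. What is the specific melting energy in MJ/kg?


Rearrange E = m * s for s:
  s = E / m
  s = 5425.2 / 1507 = 3.6 MJ/kg

3.6 MJ/kg


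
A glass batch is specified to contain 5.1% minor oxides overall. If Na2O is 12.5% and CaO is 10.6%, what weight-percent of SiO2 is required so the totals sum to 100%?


Known pieces sum to 100%:
  SiO2 = 100 - (others + Na2O + CaO)
  SiO2 = 100 - (5.1 + 12.5 + 10.6) = 71.8%

71.8%


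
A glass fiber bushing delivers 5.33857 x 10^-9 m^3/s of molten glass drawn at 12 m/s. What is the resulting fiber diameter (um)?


Cross-sectional area from continuity:
  A = Q / v = 5.33857 x 10^-9 / 12 = 4.448808 x 10^-10 m^2
Diameter from circular cross-section:
  d = sqrt(4A / pi) * 10^6 (m -> um)
  d = sqrt(4 * 4.448808 x 10^-10 / pi) * 10^6 = 23.8 um

23.8 um


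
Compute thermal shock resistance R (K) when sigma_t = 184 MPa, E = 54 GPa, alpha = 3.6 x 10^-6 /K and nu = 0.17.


Thermal shock resistance: R = sigma * (1 - nu) / (E * alpha)
  Numerator = 184 * (1 - 0.17) = 152.72
  Denominator = 54 * 1000 * (3.6 x 10^-6) = 0.1944
  R = 152.72 / 0.1944 = 785.6 K

785.6 K


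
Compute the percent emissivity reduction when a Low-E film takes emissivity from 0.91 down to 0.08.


Percentage reduction = (1 - coated/uncoated) * 100
  Ratio = 0.08 / 0.91 = 0.0879
  Reduction = (1 - 0.0879) * 100 = 91.2%

91.2%


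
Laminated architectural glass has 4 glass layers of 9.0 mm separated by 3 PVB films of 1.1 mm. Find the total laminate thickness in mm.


Total thickness = glass contribution + PVB contribution
  Glass: 4 * 9.0 = 36.0 mm
  PVB: 3 * 1.1 = 3.3 mm
  Total = 36.0 + 3.3 = 39.3 mm

39.3 mm


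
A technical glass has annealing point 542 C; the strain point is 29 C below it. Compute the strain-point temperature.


Strain point = annealing point - difference:
  T_strain = 542 - 29 = 513 C

513 C


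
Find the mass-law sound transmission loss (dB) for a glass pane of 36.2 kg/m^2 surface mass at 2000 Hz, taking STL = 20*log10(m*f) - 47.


Mass law: STL = 20 * log10(m * f) - 47
  m * f = 36.2 * 2000 = 72400
  log10(72400) = 4.85974
  STL = 20 * 4.85974 - 47 = 97.1948 - 47 = 50.2 dB

50.2 dB


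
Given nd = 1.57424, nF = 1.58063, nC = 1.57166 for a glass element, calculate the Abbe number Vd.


Abbe number formula: Vd = (nd - 1) / (nF - nC)
  nd - 1 = 1.57424 - 1 = 0.57424
  nF - nC = 1.58063 - 1.57166 = 0.00897
  Vd = 0.57424 / 0.00897 = 64.02

64.02


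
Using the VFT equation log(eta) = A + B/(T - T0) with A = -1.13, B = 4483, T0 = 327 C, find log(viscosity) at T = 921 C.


VFT equation: log(eta) = A + B / (T - T0)
  T - T0 = 921 - 327 = 594
  B / (T - T0) = 4483 / 594 = 7.547
  log(eta) = -1.13 + 7.547 = 6.417

6.417


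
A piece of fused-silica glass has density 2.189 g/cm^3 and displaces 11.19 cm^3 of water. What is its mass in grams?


Rearrange rho = m / V:
  m = rho * V
  m = 2.189 * 11.19 = 24.495 g

24.495 g


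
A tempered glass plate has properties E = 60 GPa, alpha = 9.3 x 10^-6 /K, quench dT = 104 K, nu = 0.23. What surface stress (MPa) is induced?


Tempering stress: sigma = E * alpha * dT / (1 - nu)
  E (MPa) = 60 * 1000 = 60000
  Numerator = 60000 * (9.3 x 10^-6) * 104 = 58.032
  Denominator = 1 - 0.23 = 0.77
  sigma = 58.032 / 0.77 = 75.4 MPa

75.4 MPa


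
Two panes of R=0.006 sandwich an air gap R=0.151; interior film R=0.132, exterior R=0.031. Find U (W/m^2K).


Total thermal resistance (series):
  R_total = R_in + R_glass + R_air + R_glass + R_out
  R_total = 0.132 + 0.006 + 0.151 + 0.006 + 0.031 = 0.326 m^2K/W
U-value = 1 / R_total = 1 / 0.326 = 3.067 W/m^2K

3.067 W/m^2K


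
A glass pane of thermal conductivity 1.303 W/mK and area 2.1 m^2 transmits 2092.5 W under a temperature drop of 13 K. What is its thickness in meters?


Fourier's law: t = k * A * dT / Q
  t = 1.303 * 2.1 * 13 / 2092.5
  t = 35.5719 / 2092.5 = 0.017 m

0.017 m


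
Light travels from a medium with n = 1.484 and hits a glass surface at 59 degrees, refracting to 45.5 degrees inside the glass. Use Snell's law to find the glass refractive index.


Apply Snell's law: n1 * sin(theta1) = n2 * sin(theta2)
  n2 = n1 * sin(theta1) / sin(theta2)
  sin(59) = 0.857167
  sin(45.5) = 0.71325
  n2 = 1.484 * 0.857167 / 0.71325 = 1.7834

1.7834


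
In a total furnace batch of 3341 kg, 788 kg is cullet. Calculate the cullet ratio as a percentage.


Cullet ratio = (cullet mass / total batch mass) * 100
  Ratio = 788 / 3341 * 100 = 23.59%

23.59%


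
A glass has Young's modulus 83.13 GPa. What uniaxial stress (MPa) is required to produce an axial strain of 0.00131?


Rearrange E = sigma / epsilon:
  sigma = E * epsilon
  E (MPa) = 83.13 * 1000 = 83130
  sigma = 83130 * 0.00131 = 108.9 MPa

108.9 MPa


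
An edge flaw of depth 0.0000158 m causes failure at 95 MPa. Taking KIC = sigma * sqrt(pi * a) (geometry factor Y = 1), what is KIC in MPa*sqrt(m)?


Fracture toughness: KIC = sigma * sqrt(pi * a)
  pi * a = pi * 0.0000158 = 0.000049637
  sqrt(pi * a) = 0.007045
  KIC = 95 * 0.007045 = 0.669 MPa*sqrt(m)

0.669 MPa*sqrt(m)


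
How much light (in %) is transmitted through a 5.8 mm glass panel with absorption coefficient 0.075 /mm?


Beer-Lambert law: T = exp(-alpha * thickness)
  exponent = -0.075 * 5.8 = -0.435
  T = exp(-0.435) = 0.6473
  Percentage = 0.6473 * 100 = 64.73%

64.73%


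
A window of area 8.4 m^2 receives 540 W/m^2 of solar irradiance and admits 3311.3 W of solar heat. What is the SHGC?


Rearrange Q = Area * SHGC * Irradiance:
  SHGC = Q / (Area * Irradiance)
  SHGC = 3311.3 / (8.4 * 540) = 0.73

0.73


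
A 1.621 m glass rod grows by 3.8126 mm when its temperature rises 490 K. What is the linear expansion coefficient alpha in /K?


Rearrange dL = alpha * L0 * dT for alpha:
  alpha = dL / (L0 * dT)
  alpha = (3.8126 / 1000) / (1.621 * 490) = 0.0000048 /K = 4.8 x 10^-6 /K

4.8 x 10^-6 /K


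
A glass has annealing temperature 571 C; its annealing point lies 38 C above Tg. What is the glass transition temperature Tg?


Rearrange T_anneal = Tg + offset for Tg:
  Tg = T_anneal - offset = 571 - 38 = 533 C

533 C


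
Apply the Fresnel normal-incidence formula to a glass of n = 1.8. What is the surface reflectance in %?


Fresnel reflectance at normal incidence:
  R = ((n - 1)/(n + 1))^2
  (n - 1)/(n + 1) = (1.8 - 1)/(1.8 + 1) = 0.285714
  R = 0.285714^2 = 0.0816325
  R(%) = 0.0816325 * 100 = 8.163%

8.163%


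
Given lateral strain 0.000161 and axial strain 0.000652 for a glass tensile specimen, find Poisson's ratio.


Poisson's ratio: nu = lateral strain / axial strain
  nu = 0.000161 / 0.000652 = 0.2469

0.2469


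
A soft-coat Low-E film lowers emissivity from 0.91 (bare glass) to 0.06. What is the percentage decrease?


Percentage reduction = (1 - coated/uncoated) * 100
  Ratio = 0.06 / 0.91 = 0.0659
  Reduction = (1 - 0.0659) * 100 = 93.4%

93.4%


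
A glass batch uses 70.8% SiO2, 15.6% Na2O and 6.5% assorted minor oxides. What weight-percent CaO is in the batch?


Pieces sum to 100%:
  CaO = 100 - (SiO2 + Na2O + others)
  CaO = 100 - (70.8 + 15.6 + 6.5) = 7.1%

7.1%


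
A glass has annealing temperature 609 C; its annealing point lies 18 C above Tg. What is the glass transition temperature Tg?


Rearrange T_anneal = Tg + offset for Tg:
  Tg = T_anneal - offset = 609 - 18 = 591 C

591 C


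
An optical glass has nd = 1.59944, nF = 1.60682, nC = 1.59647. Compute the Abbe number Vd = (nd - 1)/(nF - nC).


Abbe number formula: Vd = (nd - 1) / (nF - nC)
  nd - 1 = 1.59944 - 1 = 0.59944
  nF - nC = 1.60682 - 1.59647 = 0.01035
  Vd = 0.59944 / 0.01035 = 57.92

57.92


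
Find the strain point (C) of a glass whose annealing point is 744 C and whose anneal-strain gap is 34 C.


Strain point = annealing point - difference:
  T_strain = 744 - 34 = 710 C

710 C


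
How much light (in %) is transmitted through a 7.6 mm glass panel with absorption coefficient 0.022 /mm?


Beer-Lambert law: T = exp(-alpha * thickness)
  exponent = -0.022 * 7.6 = -0.1672
  T = exp(-0.1672) = 0.846
  Percentage = 0.846 * 100 = 84.6%

84.6%


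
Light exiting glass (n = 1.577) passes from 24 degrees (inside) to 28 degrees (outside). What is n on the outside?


Apply Snell's law: n1 * sin(theta1) = n2 * sin(theta2)
  n2 = n1 * sin(theta1) / sin(theta2)
  sin(24) = 0.406737
  sin(28) = 0.469472
  n2 = 1.577 * 0.406737 / 0.469472 = 1.3663

1.3663


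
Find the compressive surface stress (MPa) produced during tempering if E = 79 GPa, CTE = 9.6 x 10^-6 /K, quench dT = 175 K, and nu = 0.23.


Tempering stress: sigma = E * alpha * dT / (1 - nu)
  E (MPa) = 79 * 1000 = 79000
  Numerator = 79000 * (9.6 x 10^-6) * 175 = 132.72
  Denominator = 1 - 0.23 = 0.77
  sigma = 132.72 / 0.77 = 172.4 MPa

172.4 MPa


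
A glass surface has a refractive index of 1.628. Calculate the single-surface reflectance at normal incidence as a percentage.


Fresnel reflectance at normal incidence:
  R = ((n - 1)/(n + 1))^2
  (n - 1)/(n + 1) = (1.628 - 1)/(1.628 + 1) = 0.238965
  R = 0.238965^2 = 0.0571043
  R(%) = 0.0571043 * 100 = 5.71%

5.71%


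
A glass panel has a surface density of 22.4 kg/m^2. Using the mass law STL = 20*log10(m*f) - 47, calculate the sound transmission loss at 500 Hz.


Mass law: STL = 20 * log10(m * f) - 47
  m * f = 22.4 * 500 = 11200
  log10(11200) = 4.04922
  STL = 20 * 4.04922 - 47 = 80.9844 - 47 = 34.0 dB

34.0 dB


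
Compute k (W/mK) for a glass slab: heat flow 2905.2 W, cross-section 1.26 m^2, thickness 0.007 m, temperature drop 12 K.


Fourier's law rearranged: k = Q * t / (A * dT)
  Numerator = 2905.2 * 0.007 = 20.3364
  Denominator = 1.26 * 12 = 15.12
  k = 20.3364 / 15.12 = 1.345 W/mK

1.345 W/mK


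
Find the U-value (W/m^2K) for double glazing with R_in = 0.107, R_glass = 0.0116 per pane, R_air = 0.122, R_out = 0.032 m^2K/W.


Total thermal resistance (series):
  R_total = R_in + R_glass + R_air + R_glass + R_out
  R_total = 0.107 + 0.0116 + 0.122 + 0.0116 + 0.032 = 0.2842 m^2K/W
U-value = 1 / R_total = 1 / 0.2842 = 3.519 W/m^2K

3.519 W/m^2K


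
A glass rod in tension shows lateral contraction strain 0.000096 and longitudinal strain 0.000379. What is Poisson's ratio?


Poisson's ratio: nu = lateral strain / axial strain
  nu = 0.000096 / 0.000379 = 0.2533

0.2533


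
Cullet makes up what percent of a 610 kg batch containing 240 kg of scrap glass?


Cullet ratio = (cullet mass / total batch mass) * 100
  Ratio = 240 / 610 * 100 = 39.34%

39.34%


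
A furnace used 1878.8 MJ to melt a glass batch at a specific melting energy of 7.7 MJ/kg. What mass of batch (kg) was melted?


Rearrange E = m * s for m:
  m = E / s
  m = 1878.8 / 7.7 = 244.0 kg

244.0 kg


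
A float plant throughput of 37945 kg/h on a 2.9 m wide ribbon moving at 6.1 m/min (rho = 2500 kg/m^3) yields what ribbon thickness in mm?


Ribbon cross-section from mass balance:
  Volume rate = throughput / density = 37945 / 2500 = 15.178 m^3/h
  thickness = volume rate / (speed * 60 * width), i.e.
  thickness = throughput / (60 * speed * width * density) * 1000
  thickness = 37945 / (60 * 6.1 * 2.9 * 2500) * 1000 = 14.3 mm

14.3 mm


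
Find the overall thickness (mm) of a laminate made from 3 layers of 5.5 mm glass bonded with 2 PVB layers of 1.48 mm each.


Total thickness = glass contribution + PVB contribution
  Glass: 3 * 5.5 = 16.5 mm
  PVB: 2 * 1.48 = 2.96 mm
  Total = 16.5 + 2.96 = 19.46 mm

19.46 mm


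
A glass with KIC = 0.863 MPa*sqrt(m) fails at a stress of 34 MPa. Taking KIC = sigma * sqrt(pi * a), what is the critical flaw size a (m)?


Rearrange KIC = sigma * sqrt(pi * a):
  sqrt(pi * a) = KIC / sigma
  sqrt(pi * a) = 0.863 / 34 = 0.025382
  a = (KIC / sigma)^2 / pi
  a = 0.025382^2 / pi = 0.0002051 m

0.0002051 m


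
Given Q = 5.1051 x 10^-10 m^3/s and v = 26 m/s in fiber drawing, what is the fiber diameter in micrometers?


Cross-sectional area from continuity:
  A = Q / v = 5.1051 x 10^-10 / 26 = 1.9635 x 10^-11 m^2
Diameter from circular cross-section:
  d = sqrt(4A / pi) * 10^6 (m -> um)
  d = sqrt(4 * 1.9635 x 10^-11 / pi) * 10^6 = 5.0 um

5.0 um


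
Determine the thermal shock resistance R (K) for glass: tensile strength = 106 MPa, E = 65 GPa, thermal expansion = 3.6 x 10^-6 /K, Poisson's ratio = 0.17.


Thermal shock resistance: R = sigma * (1 - nu) / (E * alpha)
  Numerator = 106 * (1 - 0.17) = 87.98
  Denominator = 65 * 1000 * (3.6 x 10^-6) = 0.234
  R = 87.98 / 0.234 = 376.0 K

376.0 K


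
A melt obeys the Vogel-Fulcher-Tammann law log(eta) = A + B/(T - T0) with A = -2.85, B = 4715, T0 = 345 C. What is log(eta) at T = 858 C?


VFT equation: log(eta) = A + B / (T - T0)
  T - T0 = 858 - 345 = 513
  B / (T - T0) = 4715 / 513 = 9.191
  log(eta) = -2.85 + 9.191 = 6.341

6.341


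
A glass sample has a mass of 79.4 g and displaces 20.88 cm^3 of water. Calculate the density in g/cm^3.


Use the definition of density:
  rho = mass / volume
  rho = 79.4 / 20.88 = 3.803 g/cm^3

3.803 g/cm^3


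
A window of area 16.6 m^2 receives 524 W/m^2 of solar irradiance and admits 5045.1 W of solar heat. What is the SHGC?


Rearrange Q = Area * SHGC * Irradiance:
  SHGC = Q / (Area * Irradiance)
  SHGC = 5045.1 / (16.6 * 524) = 0.58

0.58


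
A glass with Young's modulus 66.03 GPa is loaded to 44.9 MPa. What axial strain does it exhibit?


Rearrange E = sigma / epsilon:
  epsilon = sigma / E
  E (MPa) = 66.03 * 1000 = 66030
  epsilon = 44.9 / 66030 = 0.00068

0.00068


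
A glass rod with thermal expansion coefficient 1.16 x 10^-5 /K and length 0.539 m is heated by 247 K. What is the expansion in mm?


Thermal expansion formula: dL = alpha * L0 * dT
  dL = (1.16 x 10^-5) * 0.539 * 247 = 0.00154434 m
Convert to mm: 0.00154434 * 1000 = 1.5443 mm

1.5443 mm


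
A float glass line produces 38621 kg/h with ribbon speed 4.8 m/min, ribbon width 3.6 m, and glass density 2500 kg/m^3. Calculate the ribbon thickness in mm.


Ribbon cross-section from mass balance:
  Volume rate = throughput / density = 38621 / 2500 = 15.4484 m^3/h
  thickness = volume rate / (speed * 60 * width), i.e.
  thickness = throughput / (60 * speed * width * density) * 1000
  thickness = 38621 / (60 * 4.8 * 3.6 * 2500) * 1000 = 14.9 mm

14.9 mm


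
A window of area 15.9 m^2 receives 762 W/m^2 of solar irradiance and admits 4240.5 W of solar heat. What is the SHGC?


Rearrange Q = Area * SHGC * Irradiance:
  SHGC = Q / (Area * Irradiance)
  SHGC = 4240.5 / (15.9 * 762) = 0.35

0.35


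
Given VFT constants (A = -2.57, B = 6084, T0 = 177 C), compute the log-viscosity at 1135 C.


VFT equation: log(eta) = A + B / (T - T0)
  T - T0 = 1135 - 177 = 958
  B / (T - T0) = 6084 / 958 = 6.351
  log(eta) = -2.57 + 6.351 = 3.781

3.781


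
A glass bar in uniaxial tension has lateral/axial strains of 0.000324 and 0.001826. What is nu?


Poisson's ratio: nu = lateral strain / axial strain
  nu = 0.000324 / 0.001826 = 0.1774

0.1774


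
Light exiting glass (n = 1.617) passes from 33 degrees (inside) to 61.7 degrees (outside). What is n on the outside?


Apply Snell's law: n1 * sin(theta1) = n2 * sin(theta2)
  n2 = n1 * sin(theta1) / sin(theta2)
  sin(33) = 0.544639
  sin(61.7) = 0.880477
  n2 = 1.617 * 0.544639 / 0.880477 = 1.0002

1.0002


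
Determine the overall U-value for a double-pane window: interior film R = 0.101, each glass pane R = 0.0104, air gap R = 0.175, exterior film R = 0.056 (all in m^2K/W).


Total thermal resistance (series):
  R_total = R_in + R_glass + R_air + R_glass + R_out
  R_total = 0.101 + 0.0104 + 0.175 + 0.0104 + 0.056 = 0.3528 m^2K/W
U-value = 1 / R_total = 1 / 0.3528 = 2.834 W/m^2K

2.834 W/m^2K


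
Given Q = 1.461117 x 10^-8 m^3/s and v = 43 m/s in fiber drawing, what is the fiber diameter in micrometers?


Cross-sectional area from continuity:
  A = Q / v = 1.461117 x 10^-8 / 43 = 3.397947 x 10^-10 m^2
Diameter from circular cross-section:
  d = sqrt(4A / pi) * 10^6 (m -> um)
  d = sqrt(4 * 3.397947 x 10^-10 / pi) * 10^6 = 20.8 um

20.8 um


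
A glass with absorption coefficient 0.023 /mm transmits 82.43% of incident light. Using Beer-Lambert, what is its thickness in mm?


Rearrange T = exp(-alpha * thickness):
  thickness = -ln(T) / alpha
  T = 82.43/100 = 0.8243
  ln(T) = -0.19322
  -ln(T) = 0.19322
  thickness = 0.19322 / 0.023 = 8.4 mm

8.4 mm


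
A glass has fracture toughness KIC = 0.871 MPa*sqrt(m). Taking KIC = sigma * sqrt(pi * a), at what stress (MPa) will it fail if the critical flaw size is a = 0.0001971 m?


Rearrange KIC = sigma * sqrt(pi * a):
  sigma = KIC / sqrt(pi * a)
  sqrt(pi * 0.0001971) = 0.024884
  sigma = 0.871 / 0.024884 = 35.0 MPa

35.0 MPa


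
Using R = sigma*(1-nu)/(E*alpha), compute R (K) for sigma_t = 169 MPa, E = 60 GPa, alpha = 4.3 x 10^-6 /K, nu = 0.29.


Thermal shock resistance: R = sigma * (1 - nu) / (E * alpha)
  Numerator = 169 * (1 - 0.29) = 119.99
  Denominator = 60 * 1000 * (4.3 x 10^-6) = 0.258
  R = 119.99 / 0.258 = 465.1 K

465.1 K


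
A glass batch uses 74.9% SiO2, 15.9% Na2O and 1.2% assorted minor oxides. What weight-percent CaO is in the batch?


Pieces sum to 100%:
  CaO = 100 - (SiO2 + Na2O + others)
  CaO = 100 - (74.9 + 15.9 + 1.2) = 8.0%

8.0%


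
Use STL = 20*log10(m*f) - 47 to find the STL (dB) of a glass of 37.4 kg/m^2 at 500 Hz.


Mass law: STL = 20 * log10(m * f) - 47
  m * f = 37.4 * 500 = 18700
  log10(18700) = 4.27184
  STL = 20 * 4.27184 - 47 = 85.4368 - 47 = 38.4 dB

38.4 dB


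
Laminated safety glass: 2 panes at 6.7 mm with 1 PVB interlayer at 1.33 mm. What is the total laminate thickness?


Total thickness = glass contribution + PVB contribution
  Glass: 2 * 6.7 = 13.4 mm
  PVB: 1 * 1.33 = 1.33 mm
  Total = 13.4 + 1.33 = 14.73 mm

14.73 mm


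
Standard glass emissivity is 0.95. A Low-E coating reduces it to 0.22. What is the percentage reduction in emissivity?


Percentage reduction = (1 - coated/uncoated) * 100
  Ratio = 0.22 / 0.95 = 0.2316
  Reduction = (1 - 0.2316) * 100 = 76.8%

76.8%


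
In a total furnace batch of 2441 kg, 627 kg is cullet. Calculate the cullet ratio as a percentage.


Cullet ratio = (cullet mass / total batch mass) * 100
  Ratio = 627 / 2441 * 100 = 25.69%

25.69%


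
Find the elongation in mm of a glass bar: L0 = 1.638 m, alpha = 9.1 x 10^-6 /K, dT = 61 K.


Thermal expansion formula: dL = alpha * L0 * dT
  dL = (9.1 x 10^-6) * 1.638 * 61 = 0.00090925 m
Convert to mm: 0.00090925 * 1000 = 0.9093 mm

0.9093 mm


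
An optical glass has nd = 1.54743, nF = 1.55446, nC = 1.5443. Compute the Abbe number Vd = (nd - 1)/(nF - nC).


Abbe number formula: Vd = (nd - 1) / (nF - nC)
  nd - 1 = 1.54743 - 1 = 0.54743
  nF - nC = 1.55446 - 1.5443 = 0.01016
  Vd = 0.54743 / 0.01016 = 53.88

53.88


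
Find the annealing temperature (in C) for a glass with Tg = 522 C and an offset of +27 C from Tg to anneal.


The annealing temperature is Tg plus the offset:
  T_anneal = 522 + 27 = 549 C

549 C


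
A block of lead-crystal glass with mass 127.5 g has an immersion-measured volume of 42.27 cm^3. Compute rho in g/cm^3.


Use the definition of density:
  rho = mass / volume
  rho = 127.5 / 42.27 = 3.016 g/cm^3

3.016 g/cm^3


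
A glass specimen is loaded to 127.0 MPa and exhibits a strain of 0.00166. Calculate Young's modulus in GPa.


Young's modulus: E = stress / strain
  E = 127.0 MPa / 0.00166 = 76506.02 MPa
Convert to GPa: 76506.02 / 1000 = 76.51 GPa

76.51 GPa


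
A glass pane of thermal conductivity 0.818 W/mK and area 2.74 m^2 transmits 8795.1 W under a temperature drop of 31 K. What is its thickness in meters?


Fourier's law: t = k * A * dT / Q
  t = 0.818 * 2.74 * 31 / 8795.1
  t = 69.48092 / 8795.1 = 0.0079 m

0.0079 m


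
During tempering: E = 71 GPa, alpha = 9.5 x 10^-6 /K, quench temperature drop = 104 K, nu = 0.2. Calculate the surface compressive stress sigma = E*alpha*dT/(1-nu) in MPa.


Tempering stress: sigma = E * alpha * dT / (1 - nu)
  E (MPa) = 71 * 1000 = 71000
  Numerator = 71000 * (9.5 x 10^-6) * 104 = 70.148
  Denominator = 1 - 0.2 = 0.8
  sigma = 70.148 / 0.8 = 87.7 MPa

87.7 MPa


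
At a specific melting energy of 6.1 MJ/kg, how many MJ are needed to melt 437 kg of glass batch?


Total energy = mass * specific energy
  E = 437 * 6.1 = 2665.7 MJ

2665.7 MJ


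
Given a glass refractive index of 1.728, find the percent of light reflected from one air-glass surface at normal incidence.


Fresnel reflectance at normal incidence:
  R = ((n - 1)/(n + 1))^2
  (n - 1)/(n + 1) = (1.728 - 1)/(1.728 + 1) = 0.266862
  R = 0.266862^2 = 0.0712153
  R(%) = 0.0712153 * 100 = 7.122%

7.122%


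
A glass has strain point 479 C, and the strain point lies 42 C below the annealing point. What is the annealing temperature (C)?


T_anneal = T_strain + gap:
  T_anneal = 479 + 42 = 521 C

521 C
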